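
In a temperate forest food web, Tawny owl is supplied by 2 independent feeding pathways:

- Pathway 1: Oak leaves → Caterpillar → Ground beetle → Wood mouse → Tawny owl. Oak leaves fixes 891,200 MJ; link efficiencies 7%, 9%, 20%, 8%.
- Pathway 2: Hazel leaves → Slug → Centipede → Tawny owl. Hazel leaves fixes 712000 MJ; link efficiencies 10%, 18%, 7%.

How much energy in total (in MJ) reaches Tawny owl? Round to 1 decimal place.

987.0 MJ

Pathway 1: 891200 × 0.07 × 0.09 × 0.2 × 0.08 = 89.83296 MJ
Pathway 2: 712000 × 0.1 × 0.18 × 0.07 = 897.12 MJ
Total at Tawny owl: 89.83296 + 897.12 = 986.95296 MJ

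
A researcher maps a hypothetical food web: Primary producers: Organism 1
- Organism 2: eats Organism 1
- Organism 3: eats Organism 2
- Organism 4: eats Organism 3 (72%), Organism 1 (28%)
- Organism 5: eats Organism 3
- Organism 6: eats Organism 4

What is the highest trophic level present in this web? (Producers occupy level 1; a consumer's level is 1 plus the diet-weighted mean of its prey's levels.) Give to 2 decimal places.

Organism 2: 1 + 1 = 2
Organism 3: 1 + 2 = 3
Organism 4: 1 + (0.72×3 + 0.28×1) = 3.44
Organism 5: 1 + 3 = 4
Organism 6: 1 + 3.44 = 4.44

4.44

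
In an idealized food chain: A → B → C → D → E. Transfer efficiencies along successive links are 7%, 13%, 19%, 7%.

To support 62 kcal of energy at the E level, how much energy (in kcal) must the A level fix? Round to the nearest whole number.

512270 kcal

Cumulative transfer efficiency: 0.07 × 0.13 × 0.19 × 0.07 = 0.00012103
A energy = 62 / 0.00012103 = 512270 kcal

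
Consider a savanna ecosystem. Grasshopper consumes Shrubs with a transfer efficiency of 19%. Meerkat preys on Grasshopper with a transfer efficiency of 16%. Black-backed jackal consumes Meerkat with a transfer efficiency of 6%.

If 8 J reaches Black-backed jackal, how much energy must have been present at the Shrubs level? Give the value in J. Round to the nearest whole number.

4386 J

Cumulative transfer efficiency: 0.19 × 0.16 × 0.06 = 0.001824
Shrubs energy = 8 / 0.001824 = 4386 J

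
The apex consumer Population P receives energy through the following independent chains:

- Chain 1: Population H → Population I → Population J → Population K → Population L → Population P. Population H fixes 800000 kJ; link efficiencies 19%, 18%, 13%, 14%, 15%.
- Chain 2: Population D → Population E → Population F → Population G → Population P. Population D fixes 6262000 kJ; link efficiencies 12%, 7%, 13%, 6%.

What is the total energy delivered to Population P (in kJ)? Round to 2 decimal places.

484.98 kJ

Chain 1: 800000 × 0.19 × 0.18 × 0.13 × 0.14 × 0.15 = 74.6928 kJ
Chain 2: 6262000 × 0.12 × 0.07 × 0.13 × 0.06 = 410.28624 kJ
Total at Population P: 74.6928 + 410.28624 = 484.97904 kJ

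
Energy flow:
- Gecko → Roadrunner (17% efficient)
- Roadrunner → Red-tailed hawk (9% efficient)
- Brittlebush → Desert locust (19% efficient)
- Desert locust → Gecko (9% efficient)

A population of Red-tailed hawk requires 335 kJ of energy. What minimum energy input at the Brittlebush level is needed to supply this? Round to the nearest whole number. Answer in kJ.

1280434 kJ

Cumulative transfer efficiency: 0.19 × 0.09 × 0.17 × 0.09 = 0.00026163
Brittlebush energy = 335 / 0.00026163 = 1280434 kJ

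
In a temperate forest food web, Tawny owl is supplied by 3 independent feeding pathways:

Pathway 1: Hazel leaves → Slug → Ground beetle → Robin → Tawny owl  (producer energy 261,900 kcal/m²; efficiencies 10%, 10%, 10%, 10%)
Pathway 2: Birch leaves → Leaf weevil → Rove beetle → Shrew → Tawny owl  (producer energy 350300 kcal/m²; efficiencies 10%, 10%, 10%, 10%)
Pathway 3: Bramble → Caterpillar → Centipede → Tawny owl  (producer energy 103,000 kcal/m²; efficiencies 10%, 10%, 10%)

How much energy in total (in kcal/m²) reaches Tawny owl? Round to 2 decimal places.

Pathway 1: 261900 × 0.1 × 0.1 × 0.1 × 0.1 = 26.19 kcal/m²
Pathway 2: 350300 × 0.1 × 0.1 × 0.1 × 0.1 = 35.03 kcal/m²
Pathway 3: 103000 × 0.1 × 0.1 × 0.1 = 103 kcal/m²
Total at Tawny owl: 26.19 + 35.03 + 103 = 164.22 kcal/m²

164.22 kcal/m²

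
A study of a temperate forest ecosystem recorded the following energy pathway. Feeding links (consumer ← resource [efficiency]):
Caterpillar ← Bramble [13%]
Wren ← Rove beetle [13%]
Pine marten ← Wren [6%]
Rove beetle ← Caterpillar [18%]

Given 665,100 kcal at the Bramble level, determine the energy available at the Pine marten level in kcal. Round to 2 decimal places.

Caterpillar: 665100 × 0.13 = 86463 kcal
Rove beetle: 86463 × 0.18 = 15563.34 kcal
Wren: 15563.34 × 0.13 = 2023.2342 kcal
Pine marten: 2023.2342 × 0.06 = 121.394052 kcal

121.39 kcal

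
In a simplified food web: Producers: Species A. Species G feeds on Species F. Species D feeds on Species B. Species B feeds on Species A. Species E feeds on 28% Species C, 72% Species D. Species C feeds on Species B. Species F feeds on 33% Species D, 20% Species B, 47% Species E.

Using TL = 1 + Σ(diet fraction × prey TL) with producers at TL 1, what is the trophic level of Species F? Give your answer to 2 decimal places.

Species B: 1 + 1 = 2
Species C: 1 + 2 = 3
Species D: 1 + 2 = 3
Species E: 1 + (0.28×3 + 0.72×3) = 4
Species F: 1 + (0.33×3 + 0.2×2 + 0.47×4) = 4.27
Species G: 1 + 4.27 = 5.27

4.27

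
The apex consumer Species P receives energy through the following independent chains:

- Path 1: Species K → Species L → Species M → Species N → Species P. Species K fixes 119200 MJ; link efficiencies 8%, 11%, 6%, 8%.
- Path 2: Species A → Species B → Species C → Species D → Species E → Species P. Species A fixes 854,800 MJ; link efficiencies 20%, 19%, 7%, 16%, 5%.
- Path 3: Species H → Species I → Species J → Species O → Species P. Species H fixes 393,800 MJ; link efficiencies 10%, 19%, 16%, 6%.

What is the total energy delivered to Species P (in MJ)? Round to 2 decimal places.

95.05 MJ

Path 1: 119200 × 0.08 × 0.11 × 0.06 × 0.08 = 5.035008 MJ
Path 2: 854800 × 0.2 × 0.19 × 0.07 × 0.16 × 0.05 = 18.190144 MJ
Path 3: 393800 × 0.1 × 0.19 × 0.16 × 0.06 = 71.82912 MJ
Total at Species P: 5.035008 + 18.190144 + 71.82912 = 95.054272 MJ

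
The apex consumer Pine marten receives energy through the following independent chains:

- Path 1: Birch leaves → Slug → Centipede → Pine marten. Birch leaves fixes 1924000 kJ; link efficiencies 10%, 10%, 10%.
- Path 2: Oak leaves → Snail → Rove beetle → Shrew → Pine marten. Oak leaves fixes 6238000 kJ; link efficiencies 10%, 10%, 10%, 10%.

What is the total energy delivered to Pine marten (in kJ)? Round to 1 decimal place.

Path 1: 1924000 × 0.1 × 0.1 × 0.1 = 1924 kJ
Path 2: 6238000 × 0.1 × 0.1 × 0.1 × 0.1 = 623.8 kJ
Total at Pine marten: 1924 + 623.8 = 2547.8 kJ

2547.8 kJ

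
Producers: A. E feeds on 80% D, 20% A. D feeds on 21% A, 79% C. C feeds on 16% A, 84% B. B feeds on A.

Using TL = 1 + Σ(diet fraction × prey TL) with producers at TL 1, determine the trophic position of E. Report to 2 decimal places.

B: 1 + 1 = 2
C: 1 + (0.16×1 + 0.84×2) = 2.84
D: 1 + (0.21×1 + 0.79×2.84) = 3.4536
E: 1 + (0.8×3.4536 + 0.2×1) = 3.96288

3.96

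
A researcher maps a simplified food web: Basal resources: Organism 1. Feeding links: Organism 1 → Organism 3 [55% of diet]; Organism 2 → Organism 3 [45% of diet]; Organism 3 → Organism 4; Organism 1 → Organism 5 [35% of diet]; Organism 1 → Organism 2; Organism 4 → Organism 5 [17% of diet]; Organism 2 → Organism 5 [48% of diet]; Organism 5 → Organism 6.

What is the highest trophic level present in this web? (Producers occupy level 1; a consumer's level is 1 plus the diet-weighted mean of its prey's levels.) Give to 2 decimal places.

Organism 2: 1 + 1 = 2
Organism 3: 1 + (0.55×1 + 0.45×2) = 2.45
Organism 4: 1 + 2.45 = 3.45
Organism 5: 1 + (0.35×1 + 0.17×3.45 + 0.48×2) = 2.8965
Organism 6: 1 + 2.8965 = 3.8965

3.90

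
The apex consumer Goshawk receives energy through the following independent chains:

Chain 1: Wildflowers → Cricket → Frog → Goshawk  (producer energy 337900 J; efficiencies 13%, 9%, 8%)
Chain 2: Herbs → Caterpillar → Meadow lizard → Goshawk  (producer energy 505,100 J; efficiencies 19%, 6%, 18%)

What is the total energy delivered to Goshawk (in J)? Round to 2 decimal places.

1352.74 J

Chain 1: 337900 × 0.13 × 0.09 × 0.08 = 316.2744 J
Chain 2: 505100 × 0.19 × 0.06 × 0.18 = 1036.4652 J
Total at Goshawk: 316.2744 + 1036.4652 = 1352.7396 J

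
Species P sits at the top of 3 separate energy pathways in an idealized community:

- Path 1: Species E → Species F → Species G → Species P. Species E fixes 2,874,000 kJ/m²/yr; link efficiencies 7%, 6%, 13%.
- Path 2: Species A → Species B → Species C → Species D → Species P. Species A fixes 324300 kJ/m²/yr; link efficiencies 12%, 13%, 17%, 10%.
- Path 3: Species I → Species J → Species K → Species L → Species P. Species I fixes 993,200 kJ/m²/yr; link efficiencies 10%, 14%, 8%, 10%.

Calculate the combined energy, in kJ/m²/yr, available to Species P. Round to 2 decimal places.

Path 1: 2874000 × 0.07 × 0.06 × 0.13 = 1569.204 kJ/m²/yr
Path 2: 324300 × 0.12 × 0.13 × 0.17 × 0.1 = 86.00436 kJ/m²/yr
Path 3: 993200 × 0.1 × 0.14 × 0.08 × 0.1 = 111.2384 kJ/m²/yr
Total at Species P: 1569.204 + 86.00436 + 111.2384 = 1766.44676 kJ/m²/yr

1766.45 kJ/m²/yr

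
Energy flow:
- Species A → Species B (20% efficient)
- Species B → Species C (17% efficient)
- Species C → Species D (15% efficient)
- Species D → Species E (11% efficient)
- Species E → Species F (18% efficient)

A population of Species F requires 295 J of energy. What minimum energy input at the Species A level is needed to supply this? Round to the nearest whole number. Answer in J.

2921371 J

Cumulative transfer efficiency: 0.2 × 0.17 × 0.15 × 0.11 × 0.18 = 0.00010098
Species A energy = 295 / 0.00010098 = 2921371 J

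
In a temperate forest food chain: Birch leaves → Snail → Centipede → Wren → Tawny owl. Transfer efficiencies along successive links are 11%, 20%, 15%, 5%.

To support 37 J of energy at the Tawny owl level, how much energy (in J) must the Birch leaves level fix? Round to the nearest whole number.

Cumulative transfer efficiency: 0.11 × 0.2 × 0.15 × 0.05 = 0.000165
Birch leaves energy = 37 / 0.000165 = 224242 J

224242 J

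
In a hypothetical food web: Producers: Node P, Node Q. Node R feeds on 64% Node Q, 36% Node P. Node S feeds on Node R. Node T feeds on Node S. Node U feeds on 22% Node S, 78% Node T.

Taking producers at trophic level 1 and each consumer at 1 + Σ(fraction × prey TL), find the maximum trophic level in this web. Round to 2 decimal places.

4.78

Node R: 1 + (0.64×1 + 0.36×1) = 2
Node S: 1 + 2 = 3
Node T: 1 + 3 = 4
Node U: 1 + (0.22×3 + 0.78×4) = 4.78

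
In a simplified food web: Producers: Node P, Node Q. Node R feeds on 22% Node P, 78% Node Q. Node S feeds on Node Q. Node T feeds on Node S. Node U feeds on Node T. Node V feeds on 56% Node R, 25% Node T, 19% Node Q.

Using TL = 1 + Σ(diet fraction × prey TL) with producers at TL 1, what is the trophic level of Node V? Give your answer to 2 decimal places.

3.06

Node R: 1 + (0.22×1 + 0.78×1) = 2
Node S: 1 + 1 = 2
Node T: 1 + 2 = 3
Node U: 1 + 3 = 4
Node V: 1 + (0.56×2 + 0.25×3 + 0.19×1) = 3.06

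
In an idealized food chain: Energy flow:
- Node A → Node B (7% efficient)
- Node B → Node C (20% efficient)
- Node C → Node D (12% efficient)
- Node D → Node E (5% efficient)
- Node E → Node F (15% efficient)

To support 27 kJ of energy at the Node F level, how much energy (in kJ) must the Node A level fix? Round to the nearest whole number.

2142857 kJ

Cumulative transfer efficiency: 0.07 × 0.2 × 0.12 × 0.05 × 0.15 = 0.0000126
Node A energy = 27 / 0.0000126 = 2142857 kJ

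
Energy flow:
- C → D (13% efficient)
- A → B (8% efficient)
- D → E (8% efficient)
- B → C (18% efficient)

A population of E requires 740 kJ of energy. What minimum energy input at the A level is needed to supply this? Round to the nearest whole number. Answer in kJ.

Cumulative transfer efficiency: 0.08 × 0.18 × 0.13 × 0.08 = 0.00014976
A energy = 740 / 0.00014976 = 4941239 kJ

4941239 kJ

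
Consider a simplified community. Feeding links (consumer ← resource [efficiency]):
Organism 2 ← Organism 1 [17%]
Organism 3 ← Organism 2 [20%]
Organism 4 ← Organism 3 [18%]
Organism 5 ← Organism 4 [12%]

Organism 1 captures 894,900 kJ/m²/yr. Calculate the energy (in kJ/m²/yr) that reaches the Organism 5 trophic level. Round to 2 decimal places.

657.21 kJ/m²/yr

Organism 2: 894900 × 0.17 = 152133 kJ/m²/yr
Organism 3: 152133 × 0.2 = 30426.6 kJ/m²/yr
Organism 4: 30426.6 × 0.18 = 5476.788 kJ/m²/yr
Organism 5: 5476.788 × 0.12 = 657.21456 kJ/m²/yr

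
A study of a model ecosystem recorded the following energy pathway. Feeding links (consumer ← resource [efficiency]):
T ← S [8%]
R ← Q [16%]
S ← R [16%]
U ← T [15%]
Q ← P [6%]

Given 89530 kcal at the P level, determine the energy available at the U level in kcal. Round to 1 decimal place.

Q: 89530 × 0.06 = 5371.8 kcal
R: 5371.8 × 0.16 = 859.488 kcal
S: 859.488 × 0.16 = 137.51808 kcal
T: 137.51808 × 0.08 = 11.0014464 kcal
U: 11.0014464 × 0.15 = 1.65021696 kcal

1.7 kcal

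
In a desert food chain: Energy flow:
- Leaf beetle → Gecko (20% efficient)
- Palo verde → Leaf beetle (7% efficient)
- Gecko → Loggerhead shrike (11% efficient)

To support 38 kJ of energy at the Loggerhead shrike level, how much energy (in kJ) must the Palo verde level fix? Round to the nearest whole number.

Cumulative transfer efficiency: 0.07 × 0.2 × 0.11 = 0.00154
Palo verde energy = 38 / 0.00154 = 24675 kJ

24675 kJ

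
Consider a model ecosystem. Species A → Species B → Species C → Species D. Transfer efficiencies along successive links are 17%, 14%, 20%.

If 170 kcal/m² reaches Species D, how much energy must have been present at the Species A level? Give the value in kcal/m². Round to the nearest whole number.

35714 kcal/m²

Cumulative transfer efficiency: 0.17 × 0.14 × 0.2 = 0.00476
Species A energy = 170 / 0.00476 = 35714 kcal/m²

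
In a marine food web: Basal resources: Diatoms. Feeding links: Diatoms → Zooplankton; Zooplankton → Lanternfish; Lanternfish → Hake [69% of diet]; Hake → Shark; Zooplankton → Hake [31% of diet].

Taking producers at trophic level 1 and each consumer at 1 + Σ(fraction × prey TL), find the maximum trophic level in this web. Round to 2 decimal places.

Zooplankton: 1 + 1 = 2
Lanternfish: 1 + 2 = 3
Hake: 1 + (0.31×2 + 0.69×3) = 3.69
Shark: 1 + 3.69 = 4.69

4.69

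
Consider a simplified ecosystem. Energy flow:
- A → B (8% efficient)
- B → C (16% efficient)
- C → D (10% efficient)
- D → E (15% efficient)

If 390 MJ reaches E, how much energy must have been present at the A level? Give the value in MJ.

Cumulative transfer efficiency: 0.08 × 0.16 × 0.1 × 0.15 = 0.000192
A energy = 390 / 0.000192 = 2031250 MJ

2031250 MJ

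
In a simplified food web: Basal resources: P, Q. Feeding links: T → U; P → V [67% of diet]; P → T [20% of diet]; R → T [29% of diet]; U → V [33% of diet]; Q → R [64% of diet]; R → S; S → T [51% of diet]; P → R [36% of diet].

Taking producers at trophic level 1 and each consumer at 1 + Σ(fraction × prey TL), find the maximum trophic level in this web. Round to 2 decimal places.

R: 1 + (0.36×1 + 0.64×1) = 2
S: 1 + 2 = 3
T: 1 + (0.51×3 + 0.29×2 + 0.2×1) = 3.31
U: 1 + 3.31 = 4.31
V: 1 + (0.33×4.31 + 0.67×1) = 3.0923

4.31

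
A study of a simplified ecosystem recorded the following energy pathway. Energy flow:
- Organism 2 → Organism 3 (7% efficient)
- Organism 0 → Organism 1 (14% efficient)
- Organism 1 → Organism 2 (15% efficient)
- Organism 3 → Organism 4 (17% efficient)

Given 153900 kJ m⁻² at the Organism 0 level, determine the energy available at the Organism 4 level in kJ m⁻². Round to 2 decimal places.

38.46 kJ m⁻²

Organism 1: 153900 × 0.14 = 21546 kJ m⁻²
Organism 2: 21546 × 0.15 = 3231.9 kJ m⁻²
Organism 3: 3231.9 × 0.07 = 226.233 kJ m⁻²
Organism 4: 226.233 × 0.17 = 38.45961 kJ m⁻²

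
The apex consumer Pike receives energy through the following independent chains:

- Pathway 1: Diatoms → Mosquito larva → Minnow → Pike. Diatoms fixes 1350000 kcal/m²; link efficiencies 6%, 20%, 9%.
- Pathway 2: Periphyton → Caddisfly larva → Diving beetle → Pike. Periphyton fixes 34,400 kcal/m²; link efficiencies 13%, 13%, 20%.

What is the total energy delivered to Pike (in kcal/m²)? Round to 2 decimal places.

1574.27 kcal/m²

Pathway 1: 1350000 × 0.06 × 0.2 × 0.09 = 1458 kcal/m²
Pathway 2: 34400 × 0.13 × 0.13 × 0.2 = 116.272 kcal/m²
Total at Pike: 1458 + 116.272 = 1574.272 kcal/m²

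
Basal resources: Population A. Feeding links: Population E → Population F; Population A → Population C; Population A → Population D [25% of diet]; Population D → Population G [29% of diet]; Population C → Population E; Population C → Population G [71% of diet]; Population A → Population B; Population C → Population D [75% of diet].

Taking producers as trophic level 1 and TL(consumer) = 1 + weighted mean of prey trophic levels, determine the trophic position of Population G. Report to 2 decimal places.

3.22

Population B: 1 + 1 = 2
Population C: 1 + 1 = 2
Population D: 1 + (0.75×2 + 0.25×1) = 2.75
Population E: 1 + 2 = 3
Population F: 1 + 3 = 4
Population G: 1 + (0.29×2.75 + 0.71×2) = 3.2175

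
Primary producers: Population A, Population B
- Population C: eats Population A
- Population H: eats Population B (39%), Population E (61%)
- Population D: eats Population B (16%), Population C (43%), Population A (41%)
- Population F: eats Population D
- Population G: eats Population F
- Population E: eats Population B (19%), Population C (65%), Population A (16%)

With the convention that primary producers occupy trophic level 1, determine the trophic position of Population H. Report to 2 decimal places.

3.01

Population C: 1 + 1 = 2
Population D: 1 + (0.16×1 + 0.43×2 + 0.41×1) = 2.43
Population E: 1 + (0.19×1 + 0.65×2 + 0.16×1) = 2.65
Population F: 1 + 2.43 = 3.43
Population G: 1 + 3.43 = 4.43
Population H: 1 + (0.39×1 + 0.61×2.65) = 3.0065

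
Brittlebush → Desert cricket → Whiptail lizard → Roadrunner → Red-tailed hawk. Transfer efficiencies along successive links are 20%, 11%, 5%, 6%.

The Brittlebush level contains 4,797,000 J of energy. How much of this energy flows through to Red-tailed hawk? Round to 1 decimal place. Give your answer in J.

Desert cricket: 4797000 × 0.2 = 959400 J
Whiptail lizard: 959400 × 0.11 = 105534 J
Roadrunner: 105534 × 0.05 = 5276.7 J
Red-tailed hawk: 5276.7 × 0.06 = 316.602 J

316.6 J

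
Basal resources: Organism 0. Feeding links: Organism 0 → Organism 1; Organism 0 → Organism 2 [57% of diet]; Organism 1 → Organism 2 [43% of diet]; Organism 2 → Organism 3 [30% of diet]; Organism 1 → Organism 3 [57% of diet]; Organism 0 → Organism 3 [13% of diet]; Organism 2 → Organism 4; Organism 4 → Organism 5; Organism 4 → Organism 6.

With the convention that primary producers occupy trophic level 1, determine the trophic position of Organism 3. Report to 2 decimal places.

3.00

Organism 1: 1 + 1 = 2
Organism 2: 1 + (0.57×1 + 0.43×2) = 2.43
Organism 3: 1 + (0.3×2.43 + 0.57×2 + 0.13×1) = 2.999
Organism 4: 1 + 2.43 = 3.43
Organism 5: 1 + 3.43 = 4.43
Organism 6: 1 + 3.43 = 4.43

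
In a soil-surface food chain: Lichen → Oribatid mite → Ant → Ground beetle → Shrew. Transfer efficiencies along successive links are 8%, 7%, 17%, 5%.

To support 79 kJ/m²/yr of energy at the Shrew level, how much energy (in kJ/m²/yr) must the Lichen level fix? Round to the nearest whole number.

1659664 kJ/m²/yr

Cumulative transfer efficiency: 0.08 × 0.07 × 0.17 × 0.05 = 0.0000476
Lichen energy = 79 / 0.0000476 = 1659664 kJ/m²/yr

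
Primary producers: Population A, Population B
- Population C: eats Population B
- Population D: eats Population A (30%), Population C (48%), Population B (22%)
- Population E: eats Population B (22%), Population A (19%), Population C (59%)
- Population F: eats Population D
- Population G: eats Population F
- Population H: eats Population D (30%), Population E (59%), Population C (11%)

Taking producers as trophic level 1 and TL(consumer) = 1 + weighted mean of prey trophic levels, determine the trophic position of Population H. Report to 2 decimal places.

Population C: 1 + 1 = 2
Population D: 1 + (0.3×1 + 0.48×2 + 0.22×1) = 2.48
Population E: 1 + (0.22×1 + 0.19×1 + 0.59×2) = 2.59
Population F: 1 + 2.48 = 3.48
Population G: 1 + 3.48 = 4.48
Population H: 1 + (0.3×2.48 + 0.59×2.59 + 0.11×2) = 3.4921

3.49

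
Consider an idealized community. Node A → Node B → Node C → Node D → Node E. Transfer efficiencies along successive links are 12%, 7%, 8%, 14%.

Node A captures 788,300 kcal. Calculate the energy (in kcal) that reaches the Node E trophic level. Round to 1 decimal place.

74.2 kcal

Node B: 788300 × 0.12 = 94596 kcal
Node C: 94596 × 0.07 = 6621.72 kcal
Node D: 6621.72 × 0.08 = 529.7376 kcal
Node E: 529.7376 × 0.14 = 74.163264 kcal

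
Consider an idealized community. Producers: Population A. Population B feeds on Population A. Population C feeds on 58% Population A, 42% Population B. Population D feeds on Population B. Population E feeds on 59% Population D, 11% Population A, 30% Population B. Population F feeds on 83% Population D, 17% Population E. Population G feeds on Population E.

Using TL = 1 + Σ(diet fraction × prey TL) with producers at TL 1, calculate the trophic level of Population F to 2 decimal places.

4.08

Population B: 1 + 1 = 2
Population C: 1 + (0.58×1 + 0.42×2) = 2.42
Population D: 1 + 2 = 3
Population E: 1 + (0.59×3 + 0.11×1 + 0.3×2) = 3.48
Population F: 1 + (0.83×3 + 0.17×3.48) = 4.0816
Population G: 1 + 3.48 = 4.48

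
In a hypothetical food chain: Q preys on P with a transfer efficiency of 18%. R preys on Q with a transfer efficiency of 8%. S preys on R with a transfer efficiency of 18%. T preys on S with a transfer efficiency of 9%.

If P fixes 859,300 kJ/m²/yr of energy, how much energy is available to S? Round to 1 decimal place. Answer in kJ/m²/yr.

2227.3 kJ/m²/yr

Q: 859300 × 0.18 = 154674 kJ/m²/yr
R: 154674 × 0.08 = 12373.92 kJ/m²/yr
S: 12373.92 × 0.18 = 2227.3056 kJ/m²/yr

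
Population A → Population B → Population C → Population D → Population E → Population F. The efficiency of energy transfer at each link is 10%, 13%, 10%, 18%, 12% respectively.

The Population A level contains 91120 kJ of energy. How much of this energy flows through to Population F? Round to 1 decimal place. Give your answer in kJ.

Population B: 91120 × 0.1 = 9112 kJ
Population C: 9112 × 0.13 = 1184.56 kJ
Population D: 1184.56 × 0.1 = 118.456 kJ
Population E: 118.456 × 0.18 = 21.32208 kJ
Population F: 21.32208 × 0.12 = 2.5586496 kJ

2.6 kJ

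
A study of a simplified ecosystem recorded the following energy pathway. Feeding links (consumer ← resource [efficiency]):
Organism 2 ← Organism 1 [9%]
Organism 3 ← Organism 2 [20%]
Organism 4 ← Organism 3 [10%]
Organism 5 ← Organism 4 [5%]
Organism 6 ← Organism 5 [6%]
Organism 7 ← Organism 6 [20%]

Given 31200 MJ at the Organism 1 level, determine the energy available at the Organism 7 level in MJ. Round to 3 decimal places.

Organism 2: 31200 × 0.09 = 2808 MJ
Organism 3: 2808 × 0.2 = 561.6 MJ
Organism 4: 561.6 × 0.1 = 56.16 MJ
Organism 5: 56.16 × 0.05 = 2.808 MJ
Organism 6: 2.808 × 0.06 = 0.16848 MJ
Organism 7: 0.16848 × 0.2 = 0.033696 MJ

0.034 MJ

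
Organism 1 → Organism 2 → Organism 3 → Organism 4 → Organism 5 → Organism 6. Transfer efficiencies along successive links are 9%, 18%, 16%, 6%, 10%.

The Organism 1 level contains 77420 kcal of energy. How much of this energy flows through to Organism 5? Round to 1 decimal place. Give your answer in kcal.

12.0 kcal

Organism 2: 77420 × 0.09 = 6967.8 kcal
Organism 3: 6967.8 × 0.18 = 1254.204 kcal
Organism 4: 1254.204 × 0.16 = 200.67264 kcal
Organism 5: 200.67264 × 0.06 = 12.0403584 kcal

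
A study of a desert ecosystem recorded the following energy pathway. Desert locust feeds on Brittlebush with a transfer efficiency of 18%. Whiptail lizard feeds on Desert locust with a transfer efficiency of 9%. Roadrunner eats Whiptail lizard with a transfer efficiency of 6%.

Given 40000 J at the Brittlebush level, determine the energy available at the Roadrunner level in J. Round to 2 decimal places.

Desert locust: 40000 × 0.18 = 7200 J
Whiptail lizard: 7200 × 0.09 = 648 J
Roadrunner: 648 × 0.06 = 38.88 J

38.88 J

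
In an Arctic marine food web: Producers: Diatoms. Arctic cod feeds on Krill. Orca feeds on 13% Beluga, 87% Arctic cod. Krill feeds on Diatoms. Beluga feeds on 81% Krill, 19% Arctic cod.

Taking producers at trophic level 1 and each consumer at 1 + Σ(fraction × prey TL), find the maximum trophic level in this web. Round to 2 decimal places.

Krill: 1 + 1 = 2
Arctic cod: 1 + 2 = 3
Beluga: 1 + (0.81×2 + 0.19×3) = 3.19
Orca: 1 + (0.13×3.19 + 0.87×3) = 4.0247

4.02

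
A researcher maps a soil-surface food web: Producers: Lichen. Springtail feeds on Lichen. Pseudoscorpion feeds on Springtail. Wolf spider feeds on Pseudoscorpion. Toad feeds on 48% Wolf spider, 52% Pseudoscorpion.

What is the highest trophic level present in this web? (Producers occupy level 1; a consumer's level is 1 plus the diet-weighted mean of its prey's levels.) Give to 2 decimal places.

4.48

Springtail: 1 + 1 = 2
Pseudoscorpion: 1 + 2 = 3
Wolf spider: 1 + 3 = 4
Toad: 1 + (0.48×4 + 0.52×3) = 4.48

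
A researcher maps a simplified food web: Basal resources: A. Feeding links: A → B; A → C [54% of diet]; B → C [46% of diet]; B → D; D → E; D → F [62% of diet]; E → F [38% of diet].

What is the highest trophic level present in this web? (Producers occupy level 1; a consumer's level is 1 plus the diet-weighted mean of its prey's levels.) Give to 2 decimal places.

B: 1 + 1 = 2
C: 1 + (0.54×1 + 0.46×2) = 2.46
D: 1 + 2 = 3
E: 1 + 3 = 4
F: 1 + (0.62×3 + 0.38×4) = 4.38

4.38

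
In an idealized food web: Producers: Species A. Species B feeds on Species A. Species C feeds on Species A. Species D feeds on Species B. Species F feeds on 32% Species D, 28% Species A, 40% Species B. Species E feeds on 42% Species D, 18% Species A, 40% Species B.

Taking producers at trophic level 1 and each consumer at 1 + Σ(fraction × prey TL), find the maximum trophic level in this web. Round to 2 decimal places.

3.24

Species B: 1 + 1 = 2
Species C: 1 + 1 = 2
Species D: 1 + 2 = 3
Species E: 1 + (0.42×3 + 0.18×1 + 0.4×2) = 3.24
Species F: 1 + (0.32×3 + 0.28×1 + 0.4×2) = 3.04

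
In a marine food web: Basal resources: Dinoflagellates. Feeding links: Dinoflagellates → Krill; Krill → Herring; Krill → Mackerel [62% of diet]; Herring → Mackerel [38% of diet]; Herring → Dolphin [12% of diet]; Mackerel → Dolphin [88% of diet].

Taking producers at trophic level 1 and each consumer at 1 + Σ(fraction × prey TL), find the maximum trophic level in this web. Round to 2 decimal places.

4.33

Krill: 1 + 1 = 2
Herring: 1 + 2 = 3
Mackerel: 1 + (0.62×2 + 0.38×3) = 3.38
Dolphin: 1 + (0.12×3 + 0.88×3.38) = 4.3344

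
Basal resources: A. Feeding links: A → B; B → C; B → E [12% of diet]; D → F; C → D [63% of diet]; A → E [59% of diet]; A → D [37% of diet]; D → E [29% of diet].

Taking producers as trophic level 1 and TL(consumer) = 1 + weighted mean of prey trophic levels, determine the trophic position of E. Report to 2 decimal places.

2.78

B: 1 + 1 = 2
C: 1 + 2 = 3
D: 1 + (0.37×1 + 0.63×3) = 3.26
E: 1 + (0.59×1 + 0.12×2 + 0.29×3.26) = 2.7754
F: 1 + 3.26 = 4.26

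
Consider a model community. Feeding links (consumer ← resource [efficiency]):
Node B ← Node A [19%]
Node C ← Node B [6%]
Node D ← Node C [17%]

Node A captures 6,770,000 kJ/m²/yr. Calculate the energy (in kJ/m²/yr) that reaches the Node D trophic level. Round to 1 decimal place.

13120.3 kJ/m²/yr

Node B: 6770000 × 0.19 = 1286300 kJ/m²/yr
Node C: 1286300 × 0.06 = 77178 kJ/m²/yr
Node D: 77178 × 0.17 = 13120.26 kJ/m²/yr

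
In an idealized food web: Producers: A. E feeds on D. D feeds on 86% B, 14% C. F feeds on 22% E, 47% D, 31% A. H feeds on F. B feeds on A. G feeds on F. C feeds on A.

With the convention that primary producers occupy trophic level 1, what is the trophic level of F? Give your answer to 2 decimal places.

B: 1 + 1 = 2
C: 1 + 1 = 2
D: 1 + (0.86×2 + 0.14×2) = 3
E: 1 + 3 = 4
F: 1 + (0.22×4 + 0.47×3 + 0.31×1) = 3.6
G: 1 + 3.6 = 4.6
H: 1 + 3.6 = 4.6

3.60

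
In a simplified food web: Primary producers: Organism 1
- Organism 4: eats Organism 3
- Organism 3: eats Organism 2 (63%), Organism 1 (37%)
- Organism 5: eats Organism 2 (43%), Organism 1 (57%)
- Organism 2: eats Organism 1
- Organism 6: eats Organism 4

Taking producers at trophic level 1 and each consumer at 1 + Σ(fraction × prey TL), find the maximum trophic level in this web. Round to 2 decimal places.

4.63

Organism 2: 1 + 1 = 2
Organism 3: 1 + (0.63×2 + 0.37×1) = 2.63
Organism 4: 1 + 2.63 = 3.63
Organism 5: 1 + (0.43×2 + 0.57×1) = 2.43
Organism 6: 1 + 3.63 = 4.63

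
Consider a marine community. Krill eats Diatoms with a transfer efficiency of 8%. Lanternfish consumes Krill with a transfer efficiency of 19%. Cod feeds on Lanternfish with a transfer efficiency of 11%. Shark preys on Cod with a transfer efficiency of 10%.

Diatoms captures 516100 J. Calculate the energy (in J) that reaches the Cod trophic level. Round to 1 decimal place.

Krill: 516100 × 0.08 = 41288 J
Lanternfish: 41288 × 0.19 = 7844.72 J
Cod: 7844.72 × 0.11 = 862.9192 J

862.9 J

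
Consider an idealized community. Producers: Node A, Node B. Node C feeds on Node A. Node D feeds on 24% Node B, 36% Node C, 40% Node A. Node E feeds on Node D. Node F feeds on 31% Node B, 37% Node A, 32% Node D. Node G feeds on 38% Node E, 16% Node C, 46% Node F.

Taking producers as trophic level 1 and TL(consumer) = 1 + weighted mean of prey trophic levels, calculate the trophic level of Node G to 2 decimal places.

3.72

Node C: 1 + 1 = 2
Node D: 1 + (0.24×1 + 0.36×2 + 0.4×1) = 2.36
Node E: 1 + 2.36 = 3.36
Node F: 1 + (0.31×1 + 0.37×1 + 0.32×2.36) = 2.4352
Node G: 1 + (0.38×3.36 + 0.16×2 + 0.46×2.4352) = 3.716992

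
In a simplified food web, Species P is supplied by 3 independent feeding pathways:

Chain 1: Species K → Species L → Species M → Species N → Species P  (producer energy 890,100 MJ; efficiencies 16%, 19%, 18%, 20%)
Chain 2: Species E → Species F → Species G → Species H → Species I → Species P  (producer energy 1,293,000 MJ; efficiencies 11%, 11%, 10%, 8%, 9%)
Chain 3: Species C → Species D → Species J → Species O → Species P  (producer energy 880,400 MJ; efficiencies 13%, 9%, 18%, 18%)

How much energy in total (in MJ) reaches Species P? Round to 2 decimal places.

Chain 1: 890100 × 0.16 × 0.19 × 0.18 × 0.2 = 974.12544 MJ
Chain 2: 1293000 × 0.11 × 0.11 × 0.1 × 0.08 × 0.09 = 11.264616 MJ
Chain 3: 880400 × 0.13 × 0.09 × 0.18 × 0.18 = 333.742032 MJ
Total at Species P: 974.12544 + 11.264616 + 333.742032 = 1319.132088 MJ

1319.13 MJ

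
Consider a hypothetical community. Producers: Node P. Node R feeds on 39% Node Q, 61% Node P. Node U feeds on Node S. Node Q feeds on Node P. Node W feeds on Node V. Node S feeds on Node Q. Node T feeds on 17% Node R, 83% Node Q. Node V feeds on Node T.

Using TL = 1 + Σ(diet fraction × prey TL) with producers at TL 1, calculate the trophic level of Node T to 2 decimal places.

Node Q: 1 + 1 = 2
Node R: 1 + (0.39×2 + 0.61×1) = 2.39
Node S: 1 + 2 = 3
Node T: 1 + (0.17×2.39 + 0.83×2) = 3.0663
Node U: 1 + 3 = 4
Node V: 1 + 3.0663 = 4.0663
Node W: 1 + 4.0663 = 5.0663

3.07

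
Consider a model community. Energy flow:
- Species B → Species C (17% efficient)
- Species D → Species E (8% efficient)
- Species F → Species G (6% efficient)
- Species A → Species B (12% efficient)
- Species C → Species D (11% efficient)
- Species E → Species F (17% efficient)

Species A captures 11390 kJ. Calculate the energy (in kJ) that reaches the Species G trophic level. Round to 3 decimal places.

Species B: 11390 × 0.12 = 1366.8 kJ
Species C: 1366.8 × 0.17 = 232.356 kJ
Species D: 232.356 × 0.11 = 25.55916 kJ
Species E: 25.55916 × 0.08 = 2.0447328 kJ
Species F: 2.0447328 × 0.17 = 0.347604576 kJ
Species G: 0.347604576 × 0.06 = 0.02085627456 kJ

0.021 kJ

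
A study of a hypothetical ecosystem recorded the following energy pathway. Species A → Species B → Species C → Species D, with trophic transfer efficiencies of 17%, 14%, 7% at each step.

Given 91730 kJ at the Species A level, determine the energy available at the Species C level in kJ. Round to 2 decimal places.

2183.17 kJ

Species B: 91730 × 0.17 = 15594.1 kJ
Species C: 15594.1 × 0.14 = 2183.174 kJ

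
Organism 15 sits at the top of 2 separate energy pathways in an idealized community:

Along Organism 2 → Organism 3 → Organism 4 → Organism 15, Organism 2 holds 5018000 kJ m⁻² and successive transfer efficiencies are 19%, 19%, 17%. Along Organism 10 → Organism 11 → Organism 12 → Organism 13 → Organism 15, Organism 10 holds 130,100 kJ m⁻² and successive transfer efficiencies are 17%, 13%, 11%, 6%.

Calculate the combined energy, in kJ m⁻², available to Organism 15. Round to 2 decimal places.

Via Organism 2: 5018000 × 0.19 × 0.19 × 0.17 = 30795.466 kJ m⁻²
Via Organism 10: 130100 × 0.17 × 0.13 × 0.11 × 0.06 = 18.976386 kJ m⁻²
Total at Organism 15: 30795.466 + 18.976386 = 30814.442386 kJ m⁻²

30814.44 kJ m⁻²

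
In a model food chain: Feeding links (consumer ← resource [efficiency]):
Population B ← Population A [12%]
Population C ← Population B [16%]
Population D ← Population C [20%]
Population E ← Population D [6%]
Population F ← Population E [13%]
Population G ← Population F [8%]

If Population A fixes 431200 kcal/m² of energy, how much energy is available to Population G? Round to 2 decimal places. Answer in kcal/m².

Population B: 431200 × 0.12 = 51744 kcal/m²
Population C: 51744 × 0.16 = 8279.04 kcal/m²
Population D: 8279.04 × 0.2 = 1655.808 kcal/m²
Population E: 1655.808 × 0.06 = 99.34848 kcal/m²
Population F: 99.34848 × 0.13 = 12.9153024 kcal/m²
Population G: 12.9153024 × 0.08 = 1.033224192 kcal/m²

1.03 kcal/m²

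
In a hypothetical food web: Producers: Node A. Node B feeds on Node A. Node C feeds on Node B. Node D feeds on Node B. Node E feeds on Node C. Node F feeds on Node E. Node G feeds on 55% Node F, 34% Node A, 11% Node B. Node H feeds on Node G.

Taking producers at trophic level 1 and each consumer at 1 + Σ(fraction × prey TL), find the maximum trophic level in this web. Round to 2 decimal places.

5.31

Node B: 1 + 1 = 2
Node C: 1 + 2 = 3
Node D: 1 + 2 = 3
Node E: 1 + 3 = 4
Node F: 1 + 4 = 5
Node G: 1 + (0.55×5 + 0.34×1 + 0.11×2) = 4.31
Node H: 1 + 4.31 = 5.31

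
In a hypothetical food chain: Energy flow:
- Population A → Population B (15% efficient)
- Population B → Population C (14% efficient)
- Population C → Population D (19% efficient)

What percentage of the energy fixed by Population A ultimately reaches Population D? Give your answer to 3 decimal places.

0.399%

Product of link efficiencies: 0.15 × 0.14 × 0.19 = 0.00399
As a percentage: 0.00399 × 100 = 0.399%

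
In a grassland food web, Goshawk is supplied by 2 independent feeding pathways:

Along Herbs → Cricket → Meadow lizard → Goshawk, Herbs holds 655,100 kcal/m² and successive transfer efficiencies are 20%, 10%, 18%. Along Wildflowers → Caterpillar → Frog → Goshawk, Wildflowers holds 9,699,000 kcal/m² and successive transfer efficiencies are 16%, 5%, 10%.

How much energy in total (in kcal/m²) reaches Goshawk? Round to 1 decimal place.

10117.6 kcal/m²

Via Herbs: 655100 × 0.2 × 0.1 × 0.18 = 2358.36 kcal/m²
Via Wildflowers: 9699000 × 0.16 × 0.05 × 0.1 = 7759.2 kcal/m²
Total at Goshawk: 2358.36 + 7759.2 = 10117.56 kcal/m²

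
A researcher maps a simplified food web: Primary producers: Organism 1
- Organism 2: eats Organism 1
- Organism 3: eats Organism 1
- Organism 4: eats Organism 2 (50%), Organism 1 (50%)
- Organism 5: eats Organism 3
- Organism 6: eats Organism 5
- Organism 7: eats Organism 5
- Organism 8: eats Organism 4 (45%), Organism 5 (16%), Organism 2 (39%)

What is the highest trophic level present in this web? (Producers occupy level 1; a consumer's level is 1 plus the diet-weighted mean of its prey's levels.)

Organism 2: 1 + 1 = 2
Organism 3: 1 + 1 = 2
Organism 4: 1 + (0.5×2 + 0.5×1) = 2.5
Organism 5: 1 + 2 = 3
Organism 6: 1 + 3 = 4
Organism 7: 1 + 3 = 4
Organism 8: 1 + (0.45×2.5 + 0.16×3 + 0.39×2) = 3.385

4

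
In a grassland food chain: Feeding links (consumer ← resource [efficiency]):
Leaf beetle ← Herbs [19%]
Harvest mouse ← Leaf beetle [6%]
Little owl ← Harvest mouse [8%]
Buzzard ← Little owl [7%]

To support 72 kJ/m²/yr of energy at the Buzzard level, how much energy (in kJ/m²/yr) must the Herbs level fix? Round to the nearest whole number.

1127820 kJ/m²/yr

Cumulative transfer efficiency: 0.19 × 0.06 × 0.08 × 0.07 = 0.00006384
Herbs energy = 72 / 0.00006384 = 1127820 kJ/m²/yr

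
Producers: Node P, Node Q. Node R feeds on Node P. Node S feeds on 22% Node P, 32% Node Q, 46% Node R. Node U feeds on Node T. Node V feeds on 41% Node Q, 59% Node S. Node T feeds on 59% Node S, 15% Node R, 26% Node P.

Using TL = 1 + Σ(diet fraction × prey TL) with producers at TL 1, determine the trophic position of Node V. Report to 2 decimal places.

2.86

Node R: 1 + 1 = 2
Node S: 1 + (0.22×1 + 0.32×1 + 0.46×2) = 2.46
Node T: 1 + (0.59×2.46 + 0.15×2 + 0.26×1) = 3.0114
Node U: 1 + 3.0114 = 4.0114
Node V: 1 + (0.41×1 + 0.59×2.46) = 2.8614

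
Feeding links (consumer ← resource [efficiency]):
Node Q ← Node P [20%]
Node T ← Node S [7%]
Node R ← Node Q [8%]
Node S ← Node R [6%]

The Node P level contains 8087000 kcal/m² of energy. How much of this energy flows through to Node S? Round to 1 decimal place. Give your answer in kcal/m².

Node Q: 8087000 × 0.2 = 1617400 kcal/m²
Node R: 1617400 × 0.08 = 129392 kcal/m²
Node S: 129392 × 0.06 = 7763.52 kcal/m²

7763.5 kcal/m²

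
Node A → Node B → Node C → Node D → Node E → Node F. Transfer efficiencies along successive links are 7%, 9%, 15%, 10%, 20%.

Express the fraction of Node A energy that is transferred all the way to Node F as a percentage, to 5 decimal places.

0.00189%

Product of link efficiencies: 0.07 × 0.09 × 0.15 × 0.1 × 0.2 = 0.0000189
As a percentage: 0.0000189 × 100 = 0.00189%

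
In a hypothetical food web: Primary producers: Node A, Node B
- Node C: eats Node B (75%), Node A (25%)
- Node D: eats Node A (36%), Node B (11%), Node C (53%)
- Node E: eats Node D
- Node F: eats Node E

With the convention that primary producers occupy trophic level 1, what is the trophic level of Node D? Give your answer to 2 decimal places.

2.53

Node C: 1 + (0.75×1 + 0.25×1) = 2
Node D: 1 + (0.36×1 + 0.11×1 + 0.53×2) = 2.53
Node E: 1 + 2.53 = 3.53
Node F: 1 + 3.53 = 4.53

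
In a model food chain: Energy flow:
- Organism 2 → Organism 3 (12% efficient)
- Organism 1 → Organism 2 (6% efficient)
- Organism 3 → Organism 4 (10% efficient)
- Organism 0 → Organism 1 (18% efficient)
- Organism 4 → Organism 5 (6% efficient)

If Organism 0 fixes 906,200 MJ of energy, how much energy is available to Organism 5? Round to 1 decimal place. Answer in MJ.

Organism 1: 906200 × 0.18 = 163116 MJ
Organism 2: 163116 × 0.06 = 9786.96 MJ
Organism 3: 9786.96 × 0.12 = 1174.4352 MJ
Organism 4: 1174.4352 × 0.1 = 117.44352 MJ
Organism 5: 117.44352 × 0.06 = 7.0466112 MJ

7.0 MJ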